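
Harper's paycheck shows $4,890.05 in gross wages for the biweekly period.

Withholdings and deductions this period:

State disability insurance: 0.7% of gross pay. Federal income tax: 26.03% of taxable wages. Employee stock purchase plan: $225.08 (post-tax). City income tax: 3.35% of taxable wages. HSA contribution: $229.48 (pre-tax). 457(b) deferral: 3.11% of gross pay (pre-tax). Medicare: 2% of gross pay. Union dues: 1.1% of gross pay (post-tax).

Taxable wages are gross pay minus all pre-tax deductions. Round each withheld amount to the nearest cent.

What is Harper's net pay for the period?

457(b) deferral: $4,890.05 × 0.0311 = $152.08
HSA contribution: $229.48
Pre-tax total = $152.08 + $229.48 = $381.56
Taxable wages = $4,890.05 − $381.56 = $4,508.49
Federal income tax: $4,508.49 × 0.2603 = $1,173.56
City income tax: $4,508.49 × 0.0335 = $151.03
Medicare: $4,890.05 × 0.02 = $97.80
State disability insurance: $4,890.05 × 0.007 = $34.23
Union dues: $4,890.05 × 0.011 = $53.79
Employee stock purchase plan: $225.08
Total deductions = $152.08 + $229.48 + $1,173.56 + $151.03 + $97.80 + $34.23 + $53.79 + $225.08 = $2,117.05
Net pay = $4,890.05 − $2,117.05 = $2,773.00

$2,773.00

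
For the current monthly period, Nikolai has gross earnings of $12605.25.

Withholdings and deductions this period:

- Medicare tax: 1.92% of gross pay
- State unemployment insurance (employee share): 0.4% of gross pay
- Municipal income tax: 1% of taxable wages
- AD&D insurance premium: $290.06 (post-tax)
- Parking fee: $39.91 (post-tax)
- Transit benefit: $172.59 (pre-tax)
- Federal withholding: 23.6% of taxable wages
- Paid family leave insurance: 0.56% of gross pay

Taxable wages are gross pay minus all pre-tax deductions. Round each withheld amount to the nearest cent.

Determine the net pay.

$8681.22

Transit benefit: $172.59
Taxable wages = $12605.25 − $172.59 = $12432.66
Municipal income tax: $12432.66 × 0.01 = $124.33
Federal withholding: $12432.66 × 0.236 = $2934.11
Paid family leave insurance: $12605.25 × 0.0056 = $70.59
Medicare tax: $12605.25 × 0.0192 = $242.02
State unemployment insurance (employee share): $12605.25 × 0.004 = $50.42
Parking fee: $39.91
AD&D insurance premium: $290.06
Total deductions = $172.59 + $124.33 + $2934.11 + $70.59 + $242.02 + $50.42 + $39.91 + $290.06 = $3924.03
Net pay = $12605.25 − $3924.03 = $8681.22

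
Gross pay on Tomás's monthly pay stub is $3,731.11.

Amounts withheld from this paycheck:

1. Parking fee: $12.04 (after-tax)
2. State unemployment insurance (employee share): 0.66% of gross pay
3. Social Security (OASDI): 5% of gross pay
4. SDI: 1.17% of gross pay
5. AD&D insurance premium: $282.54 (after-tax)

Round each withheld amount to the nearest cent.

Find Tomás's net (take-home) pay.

$3,181.69

SDI: $3,731.11 × 0.0117 = $43.65
Social Security (OASDI): $3,731.11 × 0.05 = $186.56
State unemployment insurance (employee share): $3,731.11 × 0.0066 = $24.63
AD&D insurance premium: $282.54
Parking fee: $12.04
Total deductions = $43.65 + $186.56 + $24.63 + $282.54 + $12.04 = $549.42
Net pay = $3,731.11 − $549.42 = $3,181.69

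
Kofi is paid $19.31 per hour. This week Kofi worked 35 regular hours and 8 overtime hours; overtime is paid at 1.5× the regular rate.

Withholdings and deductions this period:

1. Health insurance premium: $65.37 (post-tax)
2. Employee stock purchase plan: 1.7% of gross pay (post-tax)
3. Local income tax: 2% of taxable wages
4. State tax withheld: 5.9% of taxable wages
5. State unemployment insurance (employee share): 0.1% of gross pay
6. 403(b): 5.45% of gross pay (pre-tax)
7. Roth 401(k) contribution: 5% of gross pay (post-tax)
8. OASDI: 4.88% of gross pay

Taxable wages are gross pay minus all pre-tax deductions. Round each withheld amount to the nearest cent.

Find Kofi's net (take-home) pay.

Regular pay: 35 × $19.31 = $675.85
Overtime pay: 8 × $19.31 × 1.5 = $231.72
Gross pay = $675.85 + $231.72 = $907.57
403(b): $907.57 × 0.0545 = $49.46
Taxable wages = $907.57 − $49.46 = $858.11
Local income tax: $858.11 × 0.02 = $17.16
State tax withheld: $858.11 × 0.059 = $50.63
State unemployment insurance (employee share): $907.57 × 0.001 = $0.91
OASDI: $907.57 × 0.0488 = $44.29
Health insurance premium: $65.37
Employee stock purchase plan: $907.57 × 0.017 = $15.43
Roth 401(k) contribution: $907.57 × 0.05 = $45.38
Total deductions = $49.46 + $17.16 + $50.63 + $0.91 + $44.29 + $65.37 + $15.43 + $45.38 = $288.63
Net pay = $907.57 − $288.63 = $618.94

$618.94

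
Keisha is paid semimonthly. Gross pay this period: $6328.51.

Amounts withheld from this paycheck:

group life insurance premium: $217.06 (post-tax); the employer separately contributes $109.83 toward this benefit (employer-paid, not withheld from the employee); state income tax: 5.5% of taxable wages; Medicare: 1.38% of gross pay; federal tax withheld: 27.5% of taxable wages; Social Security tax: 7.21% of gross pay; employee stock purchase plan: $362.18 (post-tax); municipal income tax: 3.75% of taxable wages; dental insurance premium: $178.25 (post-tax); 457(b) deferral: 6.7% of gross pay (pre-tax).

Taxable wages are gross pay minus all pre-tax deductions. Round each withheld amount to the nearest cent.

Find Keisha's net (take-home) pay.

$2433.48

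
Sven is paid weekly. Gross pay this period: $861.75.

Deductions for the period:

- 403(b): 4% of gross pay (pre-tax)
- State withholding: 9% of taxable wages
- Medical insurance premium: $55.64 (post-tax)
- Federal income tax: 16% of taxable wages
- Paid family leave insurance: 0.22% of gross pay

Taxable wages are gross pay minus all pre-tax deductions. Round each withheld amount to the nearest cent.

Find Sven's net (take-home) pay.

403(b): $861.75 × 0.04 = $34.47
Taxable wages = $861.75 − $34.47 = $827.28
Federal income tax: $827.28 × 0.16 = $132.36
State withholding: $827.28 × 0.09 = $74.46
Paid family leave insurance: $861.75 × 0.0022 = $1.90
Medical insurance premium: $55.64
Total deductions = $34.47 + $132.36 + $74.46 + $1.90 + $55.64 = $298.83
Net pay = $861.75 − $298.83 = $562.92

$562.92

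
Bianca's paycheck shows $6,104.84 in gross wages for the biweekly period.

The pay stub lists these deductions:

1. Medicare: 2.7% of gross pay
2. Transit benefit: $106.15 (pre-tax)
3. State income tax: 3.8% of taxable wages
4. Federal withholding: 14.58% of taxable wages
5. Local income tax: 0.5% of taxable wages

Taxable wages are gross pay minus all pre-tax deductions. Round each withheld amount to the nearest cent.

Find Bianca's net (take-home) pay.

$4,701.31

Transit benefit: $106.15
Taxable wages = $6,104.84 − $106.15 = $5,998.69
Local income tax: $5,998.69 × 0.005 = $29.99
State income tax: $5,998.69 × 0.038 = $227.95
Federal withholding: $5,998.69 × 0.1458 = $874.61
Medicare: $6,104.84 × 0.027 = $164.83
Total deductions = $106.15 + $29.99 + $227.95 + $874.61 + $164.83 = $1,403.53
Net pay = $6,104.84 − $1,403.53 = $4,701.31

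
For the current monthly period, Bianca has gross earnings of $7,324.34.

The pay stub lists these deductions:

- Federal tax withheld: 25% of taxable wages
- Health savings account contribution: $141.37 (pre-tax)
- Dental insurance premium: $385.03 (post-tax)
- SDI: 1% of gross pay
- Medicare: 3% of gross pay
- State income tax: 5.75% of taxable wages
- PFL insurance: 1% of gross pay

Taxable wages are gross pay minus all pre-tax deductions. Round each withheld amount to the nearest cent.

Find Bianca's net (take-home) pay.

$4,222.97

Health savings account contribution: $141.37
Taxable wages = $7,324.34 − $141.37 = $7,182.97
State income tax: $7,182.97 × 0.0575 = $413.02
Federal tax withheld: $7,182.97 × 0.25 = $1,795.74
PFL insurance: $7,324.34 × 0.01 = $73.24
SDI: $7,324.34 × 0.01 = $73.24
Medicare: $7,324.34 × 0.03 = $219.73
Dental insurance premium: $385.03
Total deductions = $141.37 + $413.02 + $1,795.74 + $73.24 + $73.24 + $219.73 + $385.03 = $3,101.37
Net pay = $7,324.34 − $3,101.37 = $4,222.97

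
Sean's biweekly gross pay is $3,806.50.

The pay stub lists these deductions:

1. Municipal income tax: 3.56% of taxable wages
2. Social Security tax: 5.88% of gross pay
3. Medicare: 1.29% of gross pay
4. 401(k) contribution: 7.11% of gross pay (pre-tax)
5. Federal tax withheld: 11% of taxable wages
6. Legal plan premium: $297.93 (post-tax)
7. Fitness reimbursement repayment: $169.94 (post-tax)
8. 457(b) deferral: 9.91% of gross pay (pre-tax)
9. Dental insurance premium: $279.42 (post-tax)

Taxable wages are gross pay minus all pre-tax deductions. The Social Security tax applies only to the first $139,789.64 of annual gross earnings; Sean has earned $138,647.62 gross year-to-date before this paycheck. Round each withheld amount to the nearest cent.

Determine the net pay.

$1,835.20

457(b) deferral: $3,806.50 × 0.0991 = $377.22
401(k) contribution: $3,806.50 × 0.0711 = $270.64
Pre-tax total = $377.22 + $270.64 = $647.86
Taxable wages = $3,806.50 − $647.86 = $3,158.64
Municipal income tax: $3,158.64 × 0.0356 = $112.45
Federal tax withheld: $3,158.64 × 0.11 = $347.45
Medicare: $3,806.50 × 0.0129 = $49.10
Social Security tax: only $139,789.64 − $138,647.62 = $1,142.02 of this check is subject → $1,142.02 × 0.0588 = $67.15
Fitness reimbursement repayment: $169.94
Legal plan premium: $297.93
Dental insurance premium: $279.42
Total deductions = $377.22 + $270.64 + $112.45 + $347.45 + $49.10 + $67.15 + $169.94 + $297.93 + $279.42 = $1,971.30
Net pay = $3,806.50 − $1,971.30 = $1,835.20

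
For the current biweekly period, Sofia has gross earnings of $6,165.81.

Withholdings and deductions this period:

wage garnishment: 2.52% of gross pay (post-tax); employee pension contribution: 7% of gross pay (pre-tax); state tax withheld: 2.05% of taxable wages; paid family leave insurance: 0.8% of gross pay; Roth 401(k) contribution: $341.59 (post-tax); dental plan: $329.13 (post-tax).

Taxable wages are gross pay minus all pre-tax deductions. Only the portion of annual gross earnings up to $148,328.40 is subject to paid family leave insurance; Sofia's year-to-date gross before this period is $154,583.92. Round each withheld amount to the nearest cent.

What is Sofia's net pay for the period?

$4,790.55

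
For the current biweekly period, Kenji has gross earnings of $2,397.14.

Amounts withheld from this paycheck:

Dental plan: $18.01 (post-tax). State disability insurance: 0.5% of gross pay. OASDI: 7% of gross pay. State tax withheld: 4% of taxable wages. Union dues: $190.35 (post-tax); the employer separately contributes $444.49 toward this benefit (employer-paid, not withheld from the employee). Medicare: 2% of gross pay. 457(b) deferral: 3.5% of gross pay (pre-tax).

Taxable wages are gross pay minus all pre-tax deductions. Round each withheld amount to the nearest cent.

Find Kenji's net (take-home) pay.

457(b) deferral: $2,397.14 × 0.035 = $83.90
Taxable wages = $2,397.14 − $83.90 = $2,313.24
State tax withheld: $2,313.24 × 0.04 = $92.53
Medicare: $2,397.14 × 0.02 = $47.94
State disability insurance: $2,397.14 × 0.005 = $11.99
OASDI: $2,397.14 × 0.07 = $167.80
Union dues: $190.35
Dental plan: $18.01
(Employer's $444.49 toward union dues is not withheld from the employee.)
Total deductions = $83.90 + $92.53 + $47.94 + $11.99 + $167.80 + $190.35 + $18.01 = $612.52
Net pay = $2,397.14 − $612.52 = $1,784.62

$1,784.62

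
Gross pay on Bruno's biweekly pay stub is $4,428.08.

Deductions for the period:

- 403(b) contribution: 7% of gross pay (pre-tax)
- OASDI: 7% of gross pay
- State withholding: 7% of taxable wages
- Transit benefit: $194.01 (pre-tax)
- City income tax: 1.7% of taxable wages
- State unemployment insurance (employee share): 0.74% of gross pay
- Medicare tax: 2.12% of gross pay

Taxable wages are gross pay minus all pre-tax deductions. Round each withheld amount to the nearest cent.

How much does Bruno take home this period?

$3,146.08

Transit benefit: $194.01
403(b) contribution: $4,428.08 × 0.07 = $309.97
Pre-tax total = $194.01 + $309.97 = $503.98
Taxable wages = $4,428.08 − $503.98 = $3,924.10
City income tax: $3,924.10 × 0.017 = $66.71
State withholding: $3,924.10 × 0.07 = $274.69
State unemployment insurance (employee share): $4,428.08 × 0.0074 = $32.77
Medicare tax: $4,428.08 × 0.0212 = $93.88
OASDI: $4,428.08 × 0.07 = $309.97
Total deductions = $194.01 + $309.97 + $66.71 + $274.69 + $32.77 + $93.88 + $309.97 = $1,282.00
Net pay = $4,428.08 − $1,282.00 = $3,146.08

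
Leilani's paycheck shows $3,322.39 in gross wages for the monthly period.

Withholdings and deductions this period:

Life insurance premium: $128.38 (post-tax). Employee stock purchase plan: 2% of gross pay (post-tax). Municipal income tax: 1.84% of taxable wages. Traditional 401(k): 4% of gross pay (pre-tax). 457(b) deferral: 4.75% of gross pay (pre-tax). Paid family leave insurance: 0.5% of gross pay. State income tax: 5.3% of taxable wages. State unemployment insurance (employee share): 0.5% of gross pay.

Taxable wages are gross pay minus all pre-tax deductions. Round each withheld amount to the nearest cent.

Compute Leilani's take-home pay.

Traditional 401(k): $3,322.39 × 0.04 = $132.90
457(b) deferral: $3,322.39 × 0.0475 = $157.81
Pre-tax total = $132.90 + $157.81 = $290.71
Taxable wages = $3,322.39 − $290.71 = $3,031.68
Municipal income tax: $3,031.68 × 0.0184 = $55.78
State income tax: $3,031.68 × 0.053 = $160.68
State unemployment insurance (employee share): $3,322.39 × 0.005 = $16.61
Paid family leave insurance: $3,322.39 × 0.005 = $16.61
Life insurance premium: $128.38
Employee stock purchase plan: $3,322.39 × 0.02 = $66.45
Total deductions = $132.90 + $157.81 + $55.78 + $160.68 + $16.61 + $16.61 + $128.38 + $66.45 = $735.22
Net pay = $3,322.39 − $735.22 = $2,587.17

$2,587.17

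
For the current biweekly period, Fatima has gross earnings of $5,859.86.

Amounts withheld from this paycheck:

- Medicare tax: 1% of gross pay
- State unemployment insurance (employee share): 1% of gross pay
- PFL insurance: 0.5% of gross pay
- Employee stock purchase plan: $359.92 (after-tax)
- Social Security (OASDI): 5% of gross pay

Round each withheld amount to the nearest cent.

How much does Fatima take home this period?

Social Security (OASDI): $5,859.86 × 0.05 = $292.99
PFL insurance: $5,859.86 × 0.005 = $29.30
State unemployment insurance (employee share): $5,859.86 × 0.01 = $58.60
Medicare tax: $5,859.86 × 0.01 = $58.60
Employee stock purchase plan: $359.92
Total deductions = $292.99 + $29.30 + $58.60 + $58.60 + $359.92 = $799.41
Net pay = $5,859.86 − $799.41 = $5,060.45

$5,060.45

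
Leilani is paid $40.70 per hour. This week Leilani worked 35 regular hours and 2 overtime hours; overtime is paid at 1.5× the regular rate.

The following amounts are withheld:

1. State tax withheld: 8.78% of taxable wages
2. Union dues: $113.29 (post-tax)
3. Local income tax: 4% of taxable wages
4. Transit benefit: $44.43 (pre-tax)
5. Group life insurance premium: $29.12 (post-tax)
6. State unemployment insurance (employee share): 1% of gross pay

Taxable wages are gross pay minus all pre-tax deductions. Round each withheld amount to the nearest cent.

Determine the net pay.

$1152.31

Regular pay: 35 × $40.70 = $1424.50
Overtime pay: 2 × $40.70 × 1.5 = $122.10
Gross pay = $1424.50 + $122.10 = $1546.60
Transit benefit: $44.43
Taxable wages = $1546.60 − $44.43 = $1502.17
State tax withheld: $1502.17 × 0.0878 = $131.89
Local income tax: $1502.17 × 0.04 = $60.09
State unemployment insurance (employee share): $1546.60 × 0.01 = $15.47
Group life insurance premium: $29.12
Union dues: $113.29
Total deductions = $44.43 + $131.89 + $60.09 + $15.47 + $29.12 + $113.29 = $394.29
Net pay = $1546.60 − $394.29 = $1152.31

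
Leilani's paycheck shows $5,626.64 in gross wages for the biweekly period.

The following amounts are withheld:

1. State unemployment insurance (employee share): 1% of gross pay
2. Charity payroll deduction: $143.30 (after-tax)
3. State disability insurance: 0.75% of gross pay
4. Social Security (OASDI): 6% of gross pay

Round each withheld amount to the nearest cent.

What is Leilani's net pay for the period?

Social Security (OASDI): $5,626.64 × 0.06 = $337.60
State disability insurance: $5,626.64 × 0.0075 = $42.20
State unemployment insurance (employee share): $5,626.64 × 0.01 = $56.27
Charity payroll deduction: $143.30
Total deductions = $337.60 + $42.20 + $56.27 + $143.30 = $579.37
Net pay = $5,626.64 − $579.37 = $5,047.27

$5,047.27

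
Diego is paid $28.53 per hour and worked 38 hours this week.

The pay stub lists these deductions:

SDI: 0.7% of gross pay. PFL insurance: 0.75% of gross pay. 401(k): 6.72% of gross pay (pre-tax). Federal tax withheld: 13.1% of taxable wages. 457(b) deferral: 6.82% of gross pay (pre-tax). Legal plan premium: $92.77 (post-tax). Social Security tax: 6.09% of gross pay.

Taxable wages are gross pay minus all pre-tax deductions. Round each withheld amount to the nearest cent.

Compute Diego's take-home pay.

$640.05

Gross pay: 38 × $28.53 = $1,084.14
401(k): $1,084.14 × 0.0672 = $72.85
457(b) deferral: $1,084.14 × 0.0682 = $73.94
Pre-tax total = $72.85 + $73.94 = $146.79
Taxable wages = $1,084.14 − $146.79 = $937.35
Federal tax withheld: $937.35 × 0.131 = $122.79
Social Security tax: $1,084.14 × 0.0609 = $66.02
PFL insurance: $1,084.14 × 0.0075 = $8.13
SDI: $1,084.14 × 0.007 = $7.59
Legal plan premium: $92.77
Total deductions = $72.85 + $73.94 + $122.79 + $66.02 + $8.13 + $7.59 + $92.77 = $444.09
Net pay = $1,084.14 − $444.09 = $640.05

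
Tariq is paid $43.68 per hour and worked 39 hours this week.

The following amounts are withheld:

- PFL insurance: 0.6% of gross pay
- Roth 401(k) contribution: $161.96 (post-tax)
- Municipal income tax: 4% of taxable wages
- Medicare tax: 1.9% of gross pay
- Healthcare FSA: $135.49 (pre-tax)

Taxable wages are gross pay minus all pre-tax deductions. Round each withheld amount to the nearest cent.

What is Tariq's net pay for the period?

Gross pay: 39 × $43.68 = $1,703.52
Healthcare FSA: $135.49
Taxable wages = $1,703.52 − $135.49 = $1,568.03
Municipal income tax: $1,568.03 × 0.04 = $62.72
Medicare tax: $1,703.52 × 0.019 = $32.37
PFL insurance: $1,703.52 × 0.006 = $10.22
Roth 401(k) contribution: $161.96
Total deductions = $135.49 + $62.72 + $32.37 + $10.22 + $161.96 = $402.76
Net pay = $1,703.52 − $402.76 = $1,300.76

$1,300.76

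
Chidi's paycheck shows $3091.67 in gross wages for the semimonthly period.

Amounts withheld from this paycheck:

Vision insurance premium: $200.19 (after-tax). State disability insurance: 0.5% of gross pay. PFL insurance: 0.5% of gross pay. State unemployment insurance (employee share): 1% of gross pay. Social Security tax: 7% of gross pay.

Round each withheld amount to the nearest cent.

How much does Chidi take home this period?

State unemployment insurance (employee share): $3091.67 × 0.01 = $30.92
Social Security tax: $3091.67 × 0.07 = $216.42
State disability insurance: $3091.67 × 0.005 = $15.46
PFL insurance: $3091.67 × 0.005 = $15.46
Vision insurance premium: $200.19
Total deductions = $30.92 + $216.42 + $15.46 + $15.46 + $200.19 = $478.45
Net pay = $3091.67 − $478.45 = $2613.22

$2613.22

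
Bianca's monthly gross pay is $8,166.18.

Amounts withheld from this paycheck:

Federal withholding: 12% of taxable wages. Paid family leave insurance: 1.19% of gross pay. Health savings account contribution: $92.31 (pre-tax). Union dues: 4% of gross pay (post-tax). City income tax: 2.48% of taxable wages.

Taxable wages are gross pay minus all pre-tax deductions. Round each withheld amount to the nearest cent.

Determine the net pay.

Health savings account contribution: $92.31
Taxable wages = $8,166.18 − $92.31 = $8,073.87
Federal withholding: $8,073.87 × 0.12 = $968.86
City income tax: $8,073.87 × 0.0248 = $200.23
Paid family leave insurance: $8,166.18 × 0.0119 = $97.18
Union dues: $8,166.18 × 0.04 = $326.65
Total deductions = $92.31 + $968.86 + $200.23 + $97.18 + $326.65 = $1,685.23
Net pay = $8,166.18 − $1,685.23 = $6,480.95

$6,480.95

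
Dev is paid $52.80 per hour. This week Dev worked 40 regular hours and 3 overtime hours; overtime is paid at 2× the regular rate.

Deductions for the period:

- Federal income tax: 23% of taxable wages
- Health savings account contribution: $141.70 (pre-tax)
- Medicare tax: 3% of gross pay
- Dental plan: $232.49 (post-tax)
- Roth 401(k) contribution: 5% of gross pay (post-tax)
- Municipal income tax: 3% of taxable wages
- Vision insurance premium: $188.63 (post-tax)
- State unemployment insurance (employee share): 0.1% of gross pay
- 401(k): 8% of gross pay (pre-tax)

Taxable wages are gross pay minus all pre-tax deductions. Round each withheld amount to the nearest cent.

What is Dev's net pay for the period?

Regular pay: 40 × $52.80 = $2,112.00
Overtime pay: 3 × $52.80 × 2 = $316.80
Gross pay = $2,112.00 + $316.80 = $2,428.80
Health savings account contribution: $141.70
401(k): $2,428.80 × 0.08 = $194.30
Pre-tax total = $141.70 + $194.30 = $336.00
Taxable wages = $2,428.80 − $336.00 = $2,092.80
Federal income tax: $2,092.80 × 0.23 = $481.34
Municipal income tax: $2,092.80 × 0.03 = $62.78
State unemployment insurance (employee share): $2,428.80 × 0.001 = $2.43
Medicare tax: $2,428.80 × 0.03 = $72.86
Roth 401(k) contribution: $2,428.80 × 0.05 = $121.44
Dental plan: $232.49
Vision insurance premium: $188.63
Total deductions = $141.70 + $194.30 + $481.34 + $62.78 + $2.43 + $72.86 + $121.44 + $232.49 + $188.63 = $1,497.97
Net pay = $2,428.80 − $1,497.97 = $930.83

$930.83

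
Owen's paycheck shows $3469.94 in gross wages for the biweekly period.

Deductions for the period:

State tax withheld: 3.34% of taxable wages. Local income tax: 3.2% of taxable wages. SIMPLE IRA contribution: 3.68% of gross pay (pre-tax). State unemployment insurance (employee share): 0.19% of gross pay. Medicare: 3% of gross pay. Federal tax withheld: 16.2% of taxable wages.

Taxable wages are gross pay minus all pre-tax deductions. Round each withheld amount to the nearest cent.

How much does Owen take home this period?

SIMPLE IRA contribution: $3469.94 × 0.0368 = $127.69
Taxable wages = $3469.94 − $127.69 = $3342.25
Federal tax withheld: $3342.25 × 0.162 = $541.44
Local income tax: $3342.25 × 0.032 = $106.95
State tax withheld: $3342.25 × 0.0334 = $111.63
Medicare: $3469.94 × 0.03 = $104.10
State unemployment insurance (employee share): $3469.94 × 0.0019 = $6.59
Total deductions = $127.69 + $541.44 + $106.95 + $111.63 + $104.10 + $6.59 = $998.40
Net pay = $3469.94 − $998.40 = $2471.54

$2471.54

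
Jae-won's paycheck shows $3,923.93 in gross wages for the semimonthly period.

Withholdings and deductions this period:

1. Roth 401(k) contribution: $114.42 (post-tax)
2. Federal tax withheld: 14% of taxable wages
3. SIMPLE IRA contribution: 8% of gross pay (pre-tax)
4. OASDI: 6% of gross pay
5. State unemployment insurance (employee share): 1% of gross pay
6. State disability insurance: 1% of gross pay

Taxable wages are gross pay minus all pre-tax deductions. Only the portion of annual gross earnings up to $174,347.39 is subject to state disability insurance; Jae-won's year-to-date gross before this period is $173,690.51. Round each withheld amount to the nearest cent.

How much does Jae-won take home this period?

$2,708.95

SIMPLE IRA contribution: $3,923.93 × 0.08 = $313.91
Taxable wages = $3,923.93 − $313.91 = $3,610.02
Federal tax withheld: $3,610.02 × 0.14 = $505.40
OASDI: $3,923.93 × 0.06 = $235.44
State disability insurance: only $174,347.39 − $173,690.51 = $656.88 of this check is subject → $656.88 × 0.01 = $6.57
State unemployment insurance (employee share): $3,923.93 × 0.01 = $39.24
Roth 401(k) contribution: $114.42
Total deductions = $313.91 + $505.40 + $235.44 + $6.57 + $39.24 + $114.42 = $1,214.98
Net pay = $3,923.93 − $1,214.98 = $2,708.95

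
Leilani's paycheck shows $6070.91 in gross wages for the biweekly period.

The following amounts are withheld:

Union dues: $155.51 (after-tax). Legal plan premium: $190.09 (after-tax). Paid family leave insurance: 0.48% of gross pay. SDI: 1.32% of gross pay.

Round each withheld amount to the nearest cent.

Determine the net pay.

$5616.03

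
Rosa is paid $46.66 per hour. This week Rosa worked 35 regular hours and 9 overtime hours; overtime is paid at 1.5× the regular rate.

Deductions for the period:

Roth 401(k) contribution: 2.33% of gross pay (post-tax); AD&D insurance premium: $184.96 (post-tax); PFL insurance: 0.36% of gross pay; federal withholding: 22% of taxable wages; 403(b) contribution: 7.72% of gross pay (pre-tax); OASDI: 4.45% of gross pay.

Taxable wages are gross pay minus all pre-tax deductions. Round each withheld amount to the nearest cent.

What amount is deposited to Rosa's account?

$1282.34

Regular pay: 35 × $46.66 = $1633.10
Overtime pay: 9 × $46.66 × 1.5 = $629.91
Gross pay = $1633.10 + $629.91 = $2263.01
403(b) contribution: $2263.01 × 0.0772 = $174.70
Taxable wages = $2263.01 − $174.70 = $2088.31
Federal withholding: $2088.31 × 0.22 = $459.43
PFL insurance: $2263.01 × 0.0036 = $8.15
OASDI: $2263.01 × 0.0445 = $100.70
AD&D insurance premium: $184.96
Roth 401(k) contribution: $2263.01 × 0.0233 = $52.73
Total deductions = $174.70 + $459.43 + $8.15 + $100.70 + $184.96 + $52.73 = $980.67
Net pay = $2263.01 − $980.67 = $1282.34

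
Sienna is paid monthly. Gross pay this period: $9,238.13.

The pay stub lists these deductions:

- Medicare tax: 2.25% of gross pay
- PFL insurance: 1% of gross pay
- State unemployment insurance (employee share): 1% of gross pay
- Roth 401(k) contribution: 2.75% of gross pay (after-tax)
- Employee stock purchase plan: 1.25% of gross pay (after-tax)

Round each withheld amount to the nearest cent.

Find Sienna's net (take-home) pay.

$8,475.98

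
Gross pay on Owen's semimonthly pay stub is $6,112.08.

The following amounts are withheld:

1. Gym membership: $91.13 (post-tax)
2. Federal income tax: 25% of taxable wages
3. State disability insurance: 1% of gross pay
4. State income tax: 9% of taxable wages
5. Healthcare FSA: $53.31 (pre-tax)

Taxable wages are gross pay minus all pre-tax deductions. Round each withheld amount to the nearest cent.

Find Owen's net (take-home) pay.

$3,846.54

Healthcare FSA: $53.31
Taxable wages = $6,112.08 − $53.31 = $6,058.77
Federal income tax: $6,058.77 × 0.25 = $1,514.69
State income tax: $6,058.77 × 0.09 = $545.29
State disability insurance: $6,112.08 × 0.01 = $61.12
Gym membership: $91.13
Total deductions = $53.31 + $1,514.69 + $545.29 + $61.12 + $91.13 = $2,265.54
Net pay = $6,112.08 − $2,265.54 = $3,846.54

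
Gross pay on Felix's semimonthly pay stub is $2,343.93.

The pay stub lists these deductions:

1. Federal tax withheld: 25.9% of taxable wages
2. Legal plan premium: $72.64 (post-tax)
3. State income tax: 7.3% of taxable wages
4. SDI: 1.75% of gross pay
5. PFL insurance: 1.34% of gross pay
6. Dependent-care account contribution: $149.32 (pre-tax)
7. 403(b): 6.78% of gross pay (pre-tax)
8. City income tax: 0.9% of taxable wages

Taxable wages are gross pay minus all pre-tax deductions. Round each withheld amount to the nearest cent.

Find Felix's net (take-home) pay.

$1,196.45

403(b): $2,343.93 × 0.0678 = $158.92
Dependent-care account contribution: $149.32
Pre-tax total = $158.92 + $149.32 = $308.24
Taxable wages = $2,343.93 − $308.24 = $2,035.69
State income tax: $2,035.69 × 0.073 = $148.61
Federal tax withheld: $2,035.69 × 0.259 = $527.24
City income tax: $2,035.69 × 0.009 = $18.32
SDI: $2,343.93 × 0.0175 = $41.02
PFL insurance: $2,343.93 × 0.0134 = $31.41
Legal plan premium: $72.64
Total deductions = $158.92 + $149.32 + $148.61 + $527.24 + $18.32 + $41.02 + $31.41 + $72.64 = $1,147.48
Net pay = $2,343.93 − $1,147.48 = $1,196.45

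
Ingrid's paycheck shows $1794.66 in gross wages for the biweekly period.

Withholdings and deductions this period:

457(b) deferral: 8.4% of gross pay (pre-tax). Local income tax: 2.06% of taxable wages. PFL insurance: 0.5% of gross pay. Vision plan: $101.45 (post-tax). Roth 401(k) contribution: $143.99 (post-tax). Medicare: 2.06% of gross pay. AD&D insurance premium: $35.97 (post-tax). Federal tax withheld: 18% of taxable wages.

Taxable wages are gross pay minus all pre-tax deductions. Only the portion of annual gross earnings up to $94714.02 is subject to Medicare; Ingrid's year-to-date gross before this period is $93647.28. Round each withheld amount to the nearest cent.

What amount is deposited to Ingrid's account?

$1001.80

457(b) deferral: $1794.66 × 0.084 = $150.75
Taxable wages = $1794.66 − $150.75 = $1643.91
Local income tax: $1643.91 × 0.0206 = $33.86
Federal tax withheld: $1643.91 × 0.18 = $295.90
Medicare: only $94714.02 − $93647.28 = $1066.74 of this check is subject → $1066.74 × 0.0206 = $21.97
PFL insurance: $1794.66 × 0.005 = $8.97
AD&D insurance premium: $35.97
Roth 401(k) contribution: $143.99
Vision plan: $101.45
Total deductions = $150.75 + $33.86 + $295.90 + $21.97 + $8.97 + $35.97 + $143.99 + $101.45 = $792.86
Net pay = $1794.66 − $792.86 = $1001.80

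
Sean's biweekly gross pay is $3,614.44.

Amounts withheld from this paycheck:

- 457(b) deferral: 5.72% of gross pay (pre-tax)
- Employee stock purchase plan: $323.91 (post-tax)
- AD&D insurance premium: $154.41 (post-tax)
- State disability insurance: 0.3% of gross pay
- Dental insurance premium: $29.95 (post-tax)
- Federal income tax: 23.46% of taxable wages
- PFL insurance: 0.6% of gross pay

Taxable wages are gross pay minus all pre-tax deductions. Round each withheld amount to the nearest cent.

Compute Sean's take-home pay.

$2,067.45

457(b) deferral: $3,614.44 × 0.0572 = $206.75
Taxable wages = $3,614.44 − $206.75 = $3,407.69
Federal income tax: $3,407.69 × 0.2346 = $799.44
State disability insurance: $3,614.44 × 0.003 = $10.84
PFL insurance: $3,614.44 × 0.006 = $21.69
Employee stock purchase plan: $323.91
AD&D insurance premium: $154.41
Dental insurance premium: $29.95
Total deductions = $206.75 + $799.44 + $10.84 + $21.69 + $323.91 + $154.41 + $29.95 = $1,546.99
Net pay = $3,614.44 − $1,546.99 = $2,067.45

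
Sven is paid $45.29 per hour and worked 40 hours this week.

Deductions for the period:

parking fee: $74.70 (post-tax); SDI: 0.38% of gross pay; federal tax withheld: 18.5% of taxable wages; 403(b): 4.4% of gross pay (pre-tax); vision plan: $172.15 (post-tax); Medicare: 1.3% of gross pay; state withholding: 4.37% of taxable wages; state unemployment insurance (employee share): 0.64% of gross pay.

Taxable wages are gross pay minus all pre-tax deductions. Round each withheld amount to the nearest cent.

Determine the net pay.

$1,046.94

Gross pay: 40 × $45.29 = $1,811.60
403(b): $1,811.60 × 0.044 = $79.71
Taxable wages = $1,811.60 − $79.71 = $1,731.89
Federal tax withheld: $1,731.89 × 0.185 = $320.40
State withholding: $1,731.89 × 0.0437 = $75.68
SDI: $1,811.60 × 0.0038 = $6.88
Medicare: $1,811.60 × 0.013 = $23.55
State unemployment insurance (employee share): $1,811.60 × 0.0064 = $11.59
Vision plan: $172.15
Parking fee: $74.70
Total deductions = $79.71 + $320.40 + $75.68 + $6.88 + $23.55 + $11.59 + $172.15 + $74.70 = $764.66
Net pay = $1,811.60 − $764.66 = $1,046.94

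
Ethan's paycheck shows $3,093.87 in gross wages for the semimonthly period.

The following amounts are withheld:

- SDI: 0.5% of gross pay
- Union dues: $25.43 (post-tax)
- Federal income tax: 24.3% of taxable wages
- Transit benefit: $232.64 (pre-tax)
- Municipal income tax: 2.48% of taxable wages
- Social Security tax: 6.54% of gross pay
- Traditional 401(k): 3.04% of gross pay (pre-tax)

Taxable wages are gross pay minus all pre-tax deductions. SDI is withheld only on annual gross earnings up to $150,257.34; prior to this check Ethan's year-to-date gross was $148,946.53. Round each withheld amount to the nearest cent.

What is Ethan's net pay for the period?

$1,791.81

Traditional 401(k): $3,093.87 × 0.0304 = $94.05
Transit benefit: $232.64
Pre-tax total = $94.05 + $232.64 = $326.69
Taxable wages = $3,093.87 − $326.69 = $2,767.18
Federal income tax: $2,767.18 × 0.243 = $672.42
Municipal income tax: $2,767.18 × 0.0248 = $68.63
SDI: only $150,257.34 − $148,946.53 = $1,310.81 of this check is subject → $1,310.81 × 0.005 = $6.55
Social Security tax: $3,093.87 × 0.0654 = $202.34
Union dues: $25.43
Total deductions = $94.05 + $232.64 + $672.42 + $68.63 + $6.55 + $202.34 + $25.43 = $1,302.06
Net pay = $3,093.87 − $1,302.06 = $1,791.81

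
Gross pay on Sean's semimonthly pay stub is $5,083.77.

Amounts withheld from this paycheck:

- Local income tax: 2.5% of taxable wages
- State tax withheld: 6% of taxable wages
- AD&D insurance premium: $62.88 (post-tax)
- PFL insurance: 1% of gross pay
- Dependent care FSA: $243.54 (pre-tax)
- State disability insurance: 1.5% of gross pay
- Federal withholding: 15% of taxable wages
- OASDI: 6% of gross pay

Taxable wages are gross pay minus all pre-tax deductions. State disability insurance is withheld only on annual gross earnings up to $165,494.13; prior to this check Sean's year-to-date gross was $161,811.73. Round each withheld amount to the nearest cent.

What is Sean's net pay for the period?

$3,228.79

Dependent care FSA: $243.54
Taxable wages = $5,083.77 − $243.54 = $4,840.23
Federal withholding: $4,840.23 × 0.15 = $726.03
State tax withheld: $4,840.23 × 0.06 = $290.41
Local income tax: $4,840.23 × 0.025 = $121.01
PFL insurance: $5,083.77 × 0.01 = $50.84
OASDI: $5,083.77 × 0.06 = $305.03
State disability insurance: only $165,494.13 − $161,811.73 = $3,682.40 of this check is subject → $3,682.40 × 0.015 = $55.24
AD&D insurance premium: $62.88
Total deductions = $243.54 + $726.03 + $290.41 + $121.01 + $50.84 + $305.03 + $55.24 + $62.88 = $1,854.98
Net pay = $5,083.77 − $1,854.98 = $3,228.79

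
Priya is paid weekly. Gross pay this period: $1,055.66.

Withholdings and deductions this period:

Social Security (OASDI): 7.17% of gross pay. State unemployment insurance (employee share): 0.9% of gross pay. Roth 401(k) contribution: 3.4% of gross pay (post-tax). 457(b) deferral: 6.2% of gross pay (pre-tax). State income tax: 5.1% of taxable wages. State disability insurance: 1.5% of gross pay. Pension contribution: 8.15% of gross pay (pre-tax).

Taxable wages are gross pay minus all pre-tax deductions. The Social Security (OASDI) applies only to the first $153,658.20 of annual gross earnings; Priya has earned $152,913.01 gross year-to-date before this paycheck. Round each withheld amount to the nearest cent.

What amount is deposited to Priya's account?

457(b) deferral: $1,055.66 × 0.062 = $65.45
Pension contribution: $1,055.66 × 0.0815 = $86.04
Pre-tax total = $65.45 + $86.04 = $151.49
Taxable wages = $1,055.66 − $151.49 = $904.17
State income tax: $904.17 × 0.051 = $46.11
State disability insurance: $1,055.66 × 0.015 = $15.83
Social Security (OASDI): only $153,658.20 − $152,913.01 = $745.19 of this check is subject → $745.19 × 0.0717 = $53.43
State unemployment insurance (employee share): $1,055.66 × 0.009 = $9.50
Roth 401(k) contribution: $1,055.66 × 0.034 = $35.89
Total deductions = $65.45 + $86.04 + $46.11 + $15.83 + $53.43 + $9.50 + $35.89 = $312.25
Net pay = $1,055.66 − $312.25 = $743.41

$743.41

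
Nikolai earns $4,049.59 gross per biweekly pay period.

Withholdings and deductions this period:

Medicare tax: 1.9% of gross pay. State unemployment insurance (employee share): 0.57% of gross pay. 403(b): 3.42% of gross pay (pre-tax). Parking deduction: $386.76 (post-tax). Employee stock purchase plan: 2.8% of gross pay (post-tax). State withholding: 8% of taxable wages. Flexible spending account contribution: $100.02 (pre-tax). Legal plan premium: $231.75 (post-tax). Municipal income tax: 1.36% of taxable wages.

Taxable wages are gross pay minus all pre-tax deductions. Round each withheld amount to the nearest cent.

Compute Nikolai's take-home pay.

$2,622.43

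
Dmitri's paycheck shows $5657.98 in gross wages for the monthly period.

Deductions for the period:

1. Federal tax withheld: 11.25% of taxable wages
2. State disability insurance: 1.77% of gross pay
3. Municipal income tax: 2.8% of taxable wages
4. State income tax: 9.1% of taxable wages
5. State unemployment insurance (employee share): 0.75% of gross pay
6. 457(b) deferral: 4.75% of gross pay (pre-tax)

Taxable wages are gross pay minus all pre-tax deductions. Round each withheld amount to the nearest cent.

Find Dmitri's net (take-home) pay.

$3999.04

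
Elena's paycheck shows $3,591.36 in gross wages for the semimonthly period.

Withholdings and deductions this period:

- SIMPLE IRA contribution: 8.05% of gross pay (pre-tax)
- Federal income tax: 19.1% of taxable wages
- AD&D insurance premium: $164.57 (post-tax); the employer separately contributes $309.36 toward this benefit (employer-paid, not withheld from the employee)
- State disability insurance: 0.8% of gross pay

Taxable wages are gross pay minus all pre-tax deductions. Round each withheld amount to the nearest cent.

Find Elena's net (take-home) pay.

SIMPLE IRA contribution: $3,591.36 × 0.0805 = $289.10
Taxable wages = $3,591.36 − $289.10 = $3,302.26
Federal income tax: $3,302.26 × 0.191 = $630.73
State disability insurance: $3,591.36 × 0.008 = $28.73
AD&D insurance premium: $164.57
(Employer's $309.36 toward AD&D insurance premium is not withheld from the employee.)
Total deductions = $289.10 + $630.73 + $28.73 + $164.57 = $1,113.13
Net pay = $3,591.36 − $1,113.13 = $2,478.23

$2,478.23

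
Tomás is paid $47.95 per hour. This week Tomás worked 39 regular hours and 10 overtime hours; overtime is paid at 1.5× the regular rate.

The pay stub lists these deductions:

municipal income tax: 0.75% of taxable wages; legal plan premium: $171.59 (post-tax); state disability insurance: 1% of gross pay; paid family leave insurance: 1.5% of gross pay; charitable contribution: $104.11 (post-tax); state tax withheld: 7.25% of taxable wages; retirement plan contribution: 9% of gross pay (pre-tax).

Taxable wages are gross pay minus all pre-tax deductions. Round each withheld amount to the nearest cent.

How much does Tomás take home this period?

$1,827.33

Regular pay: 39 × $47.95 = $1,870.05
Overtime pay: 10 × $47.95 × 1.5 = $719.25
Gross pay = $1,870.05 + $719.25 = $2,589.30
Retirement plan contribution: $2,589.30 × 0.09 = $233.04
Taxable wages = $2,589.30 − $233.04 = $2,356.26
Municipal income tax: $2,356.26 × 0.0075 = $17.67
State tax withheld: $2,356.26 × 0.0725 = $170.83
State disability insurance: $2,589.30 × 0.01 = $25.89
Paid family leave insurance: $2,589.30 × 0.015 = $38.84
Legal plan premium: $171.59
Charitable contribution: $104.11
Total deductions = $233.04 + $17.67 + $170.83 + $25.89 + $38.84 + $171.59 + $104.11 = $761.97
Net pay = $2,589.30 − $761.97 = $1,827.33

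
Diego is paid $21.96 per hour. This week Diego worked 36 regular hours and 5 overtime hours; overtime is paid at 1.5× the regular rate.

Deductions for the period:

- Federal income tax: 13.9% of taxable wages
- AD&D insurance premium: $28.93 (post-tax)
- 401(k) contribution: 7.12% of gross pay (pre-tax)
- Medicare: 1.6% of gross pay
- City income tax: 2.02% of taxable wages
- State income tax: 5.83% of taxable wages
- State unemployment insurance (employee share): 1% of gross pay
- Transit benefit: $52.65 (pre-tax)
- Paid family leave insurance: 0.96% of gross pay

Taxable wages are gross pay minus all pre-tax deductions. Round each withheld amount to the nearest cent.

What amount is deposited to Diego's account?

Regular pay: 36 × $21.96 = $790.56
Overtime pay: 5 × $21.96 × 1.5 = $164.70
Gross pay = $790.56 + $164.70 = $955.26
401(k) contribution: $955.26 × 0.0712 = $68.01
Transit benefit: $52.65
Pre-tax total = $68.01 + $52.65 = $120.66
Taxable wages = $955.26 − $120.66 = $834.60
State income tax: $834.60 × 0.0583 = $48.66
Federal income tax: $834.60 × 0.139 = $116.01
City income tax: $834.60 × 0.0202 = $16.86
Paid family leave insurance: $955.26 × 0.0096 = $9.17
Medicare: $955.26 × 0.016 = $15.28
State unemployment insurance (employee share): $955.26 × 0.01 = $9.55
AD&D insurance premium: $28.93
Total deductions = $68.01 + $52.65 + $48.66 + $116.01 + $16.86 + $9.17 + $15.28 + $9.55 + $28.93 = $365.12
Net pay = $955.26 − $365.12 = $590.14

$590.14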